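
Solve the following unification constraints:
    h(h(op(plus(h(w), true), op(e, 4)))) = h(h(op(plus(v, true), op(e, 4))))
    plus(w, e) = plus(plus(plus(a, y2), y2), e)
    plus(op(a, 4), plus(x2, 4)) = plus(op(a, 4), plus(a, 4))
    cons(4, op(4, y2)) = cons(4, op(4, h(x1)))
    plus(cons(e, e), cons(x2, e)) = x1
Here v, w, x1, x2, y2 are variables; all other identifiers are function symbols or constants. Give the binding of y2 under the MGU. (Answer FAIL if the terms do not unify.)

h(plus(cons(e, e), cons(a, e)))

Decompose h/1: h(op(plus(h(w), true), op(e, 4))) = h(op(plus(v, true), op(e, 4))).
Decompose h/1: op(plus(h(w), true), op(e, 4)) = op(plus(v, true), op(e, 4)).
Decompose op/2: plus(h(w), true) = plus(v, true),  op(e, 4) = op(e, 4).
Decompose plus/2: h(w) = v,  true = true.
Bind v := h(w); no other remaining equation mentions v.
Delete trivial equation true = true.
Delete trivial equation op(e, 4) = op(e, 4).
Decompose plus/2: w = plus(plus(a, y2), y2),  e = e.
Bind w := plus(plus(a, y2), y2); no other remaining equation mentions w. Substituting into the earlier binding gives v := h(plus(plus(a, y2), y2)).
Delete trivial equation e = e.
Decompose plus/2: op(a, 4) = op(a, 4),  plus(x2, 4) = plus(a, 4).
Delete trivial equation op(a, 4) = op(a, 4).
Decompose plus/2: x2 = a,  4 = 4.
Bind x2 := a; substituting into the one remaining equation that mentions x2 gives: plus(cons(e, e), cons(a, e)) = x1.
Delete trivial equation 4 = 4.
Decompose cons/2: 4 = 4,  op(4, y2) = op(4, h(x1)).
Delete trivial equation 4 = 4.
Decompose op/2: 4 = 4,  y2 = h(x1).
Delete trivial equation 4 = 4.
Bind y2 := h(x1); no other remaining equation mentions y2. Substituting into the earlier bindings gives v := h(plus(plus(a, h(x1)), h(x1))), w := plus(plus(a, h(x1)), h(x1)).
Bind x1 := plus(cons(e, e), cons(a, e)). Substituting into the earlier bindings gives v := h(plus(plus(a, h(plus(cons(e, e), cons(a, e)))), h(plus(cons(e, e), cons(a, e))))), w := plus(plus(a, h(plus(cons(e, e), cons(a, e)))), h(plus(cons(e, e), cons(a, e)))), y2 := h(plus(cons(e, e), cons(a, e))).
MGU = { v := h(plus(plus(a, h(plus(cons(e, e), cons(a, e)))), h(plus(cons(e, e), cons(a, e))))), w := plus(plus(a, h(plus(cons(e, e), cons(a, e)))), h(plus(cons(e, e), cons(a, e)))), x2 := a, y2 := h(plus(cons(e, e), cons(a, e))), x1 := plus(cons(e, e), cons(a, e)) }, so y2 := h(plus(cons(e, e), cons(a, e))).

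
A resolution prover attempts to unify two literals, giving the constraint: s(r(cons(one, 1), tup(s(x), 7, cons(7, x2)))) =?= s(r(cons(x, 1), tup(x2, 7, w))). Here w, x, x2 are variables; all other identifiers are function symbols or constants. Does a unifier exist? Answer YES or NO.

YES

Decompose s/1: r(cons(one, 1), tup(s(x), 7, cons(7, x2))) =?= r(cons(x, 1), tup(x2, 7, w)).
Decompose r/2: cons(one, 1) =?= cons(x, 1),  tup(s(x), 7, cons(7, x2)) =?= tup(x2, 7, w).
Decompose cons/2: one =?= x,  1 =?= 1.
Bind x := one; substituting into the one remaining equation that mentions x gives: tup(s(one), 7, cons(7, x2)) =?= tup(x2, 7, w).
Delete trivial equation 1 =?= 1.
Decompose tup/3: s(one) =?= x2,  7 =?= 7,  cons(7, x2) =?= w.
Bind x2 := s(one); substituting into the one remaining equation that mentions x2 gives: cons(7, s(one)) =?= w.
Delete trivial equation 7 =?= 7.
Bind w := cons(7, s(one)).
No equations remain and no clash or occurs-check failure arose, so a unifier exists.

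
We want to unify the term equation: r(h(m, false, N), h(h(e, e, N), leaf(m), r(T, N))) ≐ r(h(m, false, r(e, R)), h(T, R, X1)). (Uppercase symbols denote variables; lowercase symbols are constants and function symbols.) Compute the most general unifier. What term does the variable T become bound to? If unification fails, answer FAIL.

Decompose r/2: h(m, false, N) ≐ h(m, false, r(e, R)),  h(h(e, e, N), leaf(m), r(T, N)) ≐ h(T, R, X1).
Decompose h/3: m ≐ m,  false ≐ false,  N ≐ r(e, R).
Delete trivial equation m ≐ m.
Delete trivial equation false ≐ false.
Bind N := r(e, R); substituting into the remaining equation gives: h(h(e, e, r(e, R)), leaf(m), r(T, r(e, R))) ≐ h(T, R, X1).
Decompose h/3: h(e, e, r(e, R)) ≐ T,  leaf(m) ≐ R,  r(T, r(e, R)) ≐ X1.
Bind T := h(e, e, r(e, R)); substituting into the one remaining equation that mentions T gives: r(h(e, e, r(e, R)), r(e, R)) ≐ X1.
Bind R := leaf(m); substituting into the remaining equation gives: r(h(e, e, r(e, leaf(m))), r(e, leaf(m))) ≐ X1. Substituting into the earlier bindings gives N := r(e, leaf(m)), T := h(e, e, r(e, leaf(m))).
Bind X1 := r(h(e, e, r(e, leaf(m))), r(e, leaf(m))).
MGU = { N ↦ r(e, leaf(m)), T ↦ h(e, e, r(e, leaf(m))), R ↦ leaf(m), X1 ↦ r(h(e, e, r(e, leaf(m))), r(e, leaf(m))) }, so T ↦ h(e, e, r(e, leaf(m))).

h(e, e, r(e, leaf(m)))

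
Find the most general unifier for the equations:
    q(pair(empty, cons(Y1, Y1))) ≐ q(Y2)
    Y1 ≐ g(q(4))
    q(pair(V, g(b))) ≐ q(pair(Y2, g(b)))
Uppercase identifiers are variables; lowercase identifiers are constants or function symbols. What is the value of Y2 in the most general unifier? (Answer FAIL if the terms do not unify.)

Decompose q/1: pair(empty, cons(Y1, Y1)) ≐ Y2.
Bind Y2 := pair(empty, cons(Y1, Y1)); substituting into the one remaining equation that mentions Y2 gives: q(pair(V, g(b))) ≐ q(pair(pair(empty, cons(Y1, Y1)), g(b))).
Bind Y1 := g(q(4)); substituting into the remaining equation gives: q(pair(V, g(b))) ≐ q(pair(pair(empty, cons(g(q(4)), g(q(4)))), g(b))). Substituting into the earlier binding gives Y2 := pair(empty, cons(g(q(4)), g(q(4)))).
Decompose q/1: pair(V, g(b)) ≐ pair(pair(empty, cons(g(q(4)), g(q(4)))), g(b)).
Decompose pair/2: V ≐ pair(empty, cons(g(q(4)), g(q(4)))),  g(b) ≐ g(b).
Bind V := pair(empty, cons(g(q(4)), g(q(4)))); no other remaining equation mentions V.
Delete trivial equation g(b) ≐ g(b).
MGU = { Y2 := pair(empty, cons(g(q(4)), g(q(4)))), Y1 := g(q(4)), V := pair(empty, cons(g(q(4)), g(q(4)))) }, so Y2 := pair(empty, cons(g(q(4)), g(q(4)))).

pair(empty, cons(g(q(4)), g(q(4))))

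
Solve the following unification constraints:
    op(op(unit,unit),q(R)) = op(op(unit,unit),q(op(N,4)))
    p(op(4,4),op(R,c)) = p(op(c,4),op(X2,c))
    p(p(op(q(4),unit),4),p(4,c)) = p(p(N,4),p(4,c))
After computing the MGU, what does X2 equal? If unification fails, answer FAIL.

Decompose op/2: op(unit,unit) = op(unit,unit),  q(R) = q(op(N,4)).
Delete trivial equation op(unit,unit) = op(unit,unit).
Decompose q/1: R = op(N,4).
Bind R := op(N,4); substituting into the one remaining equation that mentions R gives: p(op(4,4),op(op(N,4),c)) = p(op(c,4),op(X2,c)).
Decompose p/2: op(4,4) = op(c,4),  op(op(N,4),c) = op(X2,c).
Decompose op/2: 4 = c,  4 = 4.
Clash: constants 4 and c differ; no unifier exists.

FAIL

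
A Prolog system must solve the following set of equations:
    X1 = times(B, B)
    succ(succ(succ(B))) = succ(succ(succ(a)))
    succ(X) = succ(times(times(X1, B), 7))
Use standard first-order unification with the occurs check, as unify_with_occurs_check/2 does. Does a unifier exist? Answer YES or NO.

YES

Bind X1 := times(B, B); substituting into the one remaining equation that mentions X1 gives: succ(X) = succ(times(times(times(B, B), B), 7)).
Decompose succ/1: succ(succ(B)) = succ(succ(a)).
Decompose succ/1: succ(B) = succ(a).
Decompose succ/1: B = a.
Bind B := a; substituting into the remaining equation gives: succ(X) = succ(times(times(times(a, a), a), 7)). Substituting into the earlier binding gives X1 := times(a, a).
Decompose succ/1: X = times(times(times(a, a), a), 7).
Bind X := times(times(times(a, a), a), 7).
No equations remain and no clash or occurs-check failure arose, so a unifier exists.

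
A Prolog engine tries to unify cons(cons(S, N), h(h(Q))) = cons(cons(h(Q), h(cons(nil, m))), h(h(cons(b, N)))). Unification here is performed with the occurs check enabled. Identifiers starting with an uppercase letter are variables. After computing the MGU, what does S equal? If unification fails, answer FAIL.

h(cons(b, h(cons(nil, m))))

Decompose cons/2: cons(S, N) = cons(h(Q), h(cons(nil, m))),  h(h(Q)) = h(h(cons(b, N))).
Decompose cons/2: S = h(Q),  N = h(cons(nil, m)).
Bind S := h(Q); no other remaining equation mentions S.
Bind N := h(cons(nil, m)); substituting into the remaining equation gives: h(h(Q)) = h(h(cons(b, h(cons(nil, m))))).
Decompose h/1: h(Q) = h(cons(b, h(cons(nil, m)))).
Decompose h/1: Q = cons(b, h(cons(nil, m))).
Bind Q := cons(b, h(cons(nil, m))). Substituting into the earlier binding gives S := h(cons(b, h(cons(nil, m)))).
MGU = { S ↦ h(cons(b, h(cons(nil, m)))), N ↦ h(cons(nil, m)), Q ↦ cons(b, h(cons(nil, m))) }, so S ↦ h(cons(b, h(cons(nil, m)))).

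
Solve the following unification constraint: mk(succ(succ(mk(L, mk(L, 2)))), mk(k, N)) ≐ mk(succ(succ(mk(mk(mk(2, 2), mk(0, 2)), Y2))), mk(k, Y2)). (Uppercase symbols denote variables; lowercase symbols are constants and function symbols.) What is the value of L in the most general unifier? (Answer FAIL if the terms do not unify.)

Decompose mk/2: succ(succ(mk(L, mk(L, 2)))) ≐ succ(succ(mk(mk(mk(2, 2), mk(0, 2)), Y2))),  mk(k, N) ≐ mk(k, Y2).
Decompose succ/1: succ(mk(L, mk(L, 2))) ≐ succ(mk(mk(mk(2, 2), mk(0, 2)), Y2)).
Decompose succ/1: mk(L, mk(L, 2)) ≐ mk(mk(mk(2, 2), mk(0, 2)), Y2).
Decompose mk/2: L ≐ mk(mk(2, 2), mk(0, 2)),  mk(L, 2) ≐ Y2.
Bind L := mk(mk(2, 2), mk(0, 2)); substituting into the one remaining equation that mentions L gives: mk(mk(mk(2, 2), mk(0, 2)), 2) ≐ Y2.
Bind Y2 := mk(mk(mk(2, 2), mk(0, 2)), 2); substituting into the remaining equation gives: mk(k, N) ≐ mk(k, mk(mk(mk(2, 2), mk(0, 2)), 2)).
Decompose mk/2: k ≐ k,  N ≐ mk(mk(mk(2, 2), mk(0, 2)), 2).
Delete trivial equation k ≐ k.
Bind N := mk(mk(mk(2, 2), mk(0, 2)), 2).
MGU = { L -> mk(mk(2, 2), mk(0, 2)), Y2 -> mk(mk(mk(2, 2), mk(0, 2)), 2), N -> mk(mk(mk(2, 2), mk(0, 2)), 2) }, so L -> mk(mk(2, 2), mk(0, 2)).

mk(mk(2, 2), mk(0, 2))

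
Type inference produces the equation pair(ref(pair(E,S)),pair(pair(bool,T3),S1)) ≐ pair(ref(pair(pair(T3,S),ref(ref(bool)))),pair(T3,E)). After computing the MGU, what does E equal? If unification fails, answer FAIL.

Decompose pair/2: ref(pair(E,S)) ≐ ref(pair(pair(T3,S),ref(ref(bool)))),  pair(pair(bool,T3),S1) ≐ pair(T3,E).
Decompose ref/1: pair(E,S) ≐ pair(pair(T3,S),ref(ref(bool))).
Decompose pair/2: E ≐ pair(T3,S),  S ≐ ref(ref(bool)).
Bind E := pair(T3,S); substituting into the one remaining equation that mentions E gives: pair(pair(bool,T3),S1) ≐ pair(T3,pair(T3,S)).
Bind S := ref(ref(bool)); substituting into the remaining equation gives: pair(pair(bool,T3),S1) ≐ pair(T3,pair(T3,ref(ref(bool)))). Substituting into the earlier binding gives E := pair(T3,ref(ref(bool))).
Decompose pair/2: pair(bool,T3) ≐ T3,  S1 ≐ pair(T3,ref(ref(bool))).
Occurs check fails: T3 occurs in pair(bool,T3); the equation T3 ≐ pair(bool,T3) has no finite solution.

FAIL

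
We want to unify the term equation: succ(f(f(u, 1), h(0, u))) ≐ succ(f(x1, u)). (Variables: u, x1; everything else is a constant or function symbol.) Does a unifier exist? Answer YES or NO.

NO

Decompose succ/1: f(f(u, 1), h(0, u)) ≐ f(x1, u).
Decompose f/2: f(u, 1) ≐ x1,  h(0, u) ≐ u.
Bind x1 := f(u, 1); no other remaining equation mentions x1.
Occurs check fails: u occurs in h(0, u); the equation u ≐ h(0, u) has no finite solution.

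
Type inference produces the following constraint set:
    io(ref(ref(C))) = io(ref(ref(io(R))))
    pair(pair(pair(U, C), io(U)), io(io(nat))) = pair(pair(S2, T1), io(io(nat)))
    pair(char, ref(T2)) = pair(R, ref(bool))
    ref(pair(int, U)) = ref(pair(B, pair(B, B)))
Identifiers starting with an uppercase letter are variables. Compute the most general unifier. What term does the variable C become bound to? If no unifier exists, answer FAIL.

io(char)

Decompose io/1: ref(ref(C)) = ref(ref(io(R))).
Decompose ref/1: ref(C) = ref(io(R)).
Decompose ref/1: C = io(R).
Bind C := io(R); substituting into the one remaining equation that mentions C gives: pair(pair(pair(U, io(R)), io(U)), io(io(nat))) = pair(pair(S2, T1), io(io(nat))).
Decompose pair/2: pair(pair(U, io(R)), io(U)) = pair(S2, T1),  io(io(nat)) = io(io(nat)).
Decompose pair/2: pair(U, io(R)) = S2,  io(U) = T1.
Bind S2 := pair(U, io(R)); no other remaining equation mentions S2.
Bind T1 := io(U); no other remaining equation mentions T1.
Delete trivial equation io(io(nat)) = io(io(nat)).
Decompose pair/2: char = R,  ref(T2) = ref(bool).
Bind R := char; no other remaining equation mentions R. Substituting into the earlier bindings gives C := io(char), S2 := pair(U, io(char)).
Decompose ref/1: T2 = bool.
Bind T2 := bool; no other remaining equation mentions T2.
Decompose ref/1: pair(int, U) = pair(B, pair(B, B)).
Decompose pair/2: int = B,  U = pair(B, B).
Bind B := int; substituting into the remaining equation gives: U = pair(int, int).
Bind U := pair(int, int). Substituting into the earlier bindings gives S2 := pair(pair(int, int), io(char)), T1 := io(pair(int, int)).
MGU = { C ↦ io(char), S2 ↦ pair(pair(int, int), io(char)), T1 ↦ io(pair(int, int)), R ↦ char, T2 ↦ bool, B ↦ int, U ↦ pair(int, int) }, so C ↦ io(char).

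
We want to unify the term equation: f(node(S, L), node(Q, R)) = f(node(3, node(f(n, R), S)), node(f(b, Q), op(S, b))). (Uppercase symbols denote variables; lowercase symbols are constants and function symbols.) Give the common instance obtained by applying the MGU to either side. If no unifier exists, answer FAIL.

FAIL

Decompose f/2: node(S, L) = node(3, node(f(n, R), S)),  node(Q, R) = node(f(b, Q), op(S, b)).
Decompose node/2: S = 3,  L = node(f(n, R), S).
Bind S := 3; substituting into the remaining equations gives: L = node(f(n, R), 3),  node(Q, R) = node(f(b, Q), op(3, b)).
Bind L := node(f(n, R), 3); no other remaining equation mentions L.
Decompose node/2: Q = f(b, Q),  R = op(3, b).
Occurs check fails: Q occurs in f(b, Q); the equation Q = f(b, Q) has no finite solution.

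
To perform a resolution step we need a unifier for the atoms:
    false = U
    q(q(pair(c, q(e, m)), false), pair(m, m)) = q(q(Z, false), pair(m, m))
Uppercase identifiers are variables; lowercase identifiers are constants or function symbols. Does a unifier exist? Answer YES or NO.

Bind U := false; no other remaining equation mentions U.
Decompose q/2: q(pair(c, q(e, m)), false) = q(Z, false),  pair(m, m) = pair(m, m).
Decompose q/2: pair(c, q(e, m)) = Z,  false = false.
Bind Z := pair(c, q(e, m)); no other remaining equation mentions Z.
Delete trivial equation false = false.
Delete trivial equation pair(m, m) = pair(m, m).
No equations remain and no clash or occurs-check failure arose, so a unifier exists.

YES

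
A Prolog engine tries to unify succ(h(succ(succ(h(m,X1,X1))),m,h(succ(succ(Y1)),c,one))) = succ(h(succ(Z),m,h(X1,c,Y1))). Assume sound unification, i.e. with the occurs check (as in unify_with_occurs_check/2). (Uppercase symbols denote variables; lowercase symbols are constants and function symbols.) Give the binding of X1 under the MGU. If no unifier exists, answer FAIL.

succ(succ(one))

Decompose succ/1: h(succ(succ(h(m,X1,X1))),m,h(succ(succ(Y1)),c,one)) = h(succ(Z),m,h(X1,c,Y1)).
Decompose h/3: succ(succ(h(m,X1,X1))) = succ(Z),  m = m,  h(succ(succ(Y1)),c,one) = h(X1,c,Y1).
Decompose succ/1: succ(h(m,X1,X1)) = Z.
Bind Z := succ(h(m,X1,X1)); no other remaining equation mentions Z.
Delete trivial equation m = m.
Decompose h/3: succ(succ(Y1)) = X1,  c = c,  one = Y1.
Bind X1 := succ(succ(Y1)); no other remaining equation mentions X1. Substituting into the earlier binding gives Z := succ(h(m,succ(succ(Y1)),succ(succ(Y1)))).
Delete trivial equation c = c.
Bind Y1 := one. Substituting into the earlier bindings gives Z := succ(h(m,succ(succ(one)),succ(succ(one)))), X1 := succ(succ(one)).
MGU = { Z = succ(h(m,succ(succ(one)),succ(succ(one)))), X1 = succ(succ(one)), Y1 = one }, so X1 = succ(succ(one)).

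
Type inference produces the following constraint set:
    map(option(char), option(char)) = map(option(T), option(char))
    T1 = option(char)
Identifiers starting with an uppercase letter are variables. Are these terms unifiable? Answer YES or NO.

Decompose map/2: option(char) = option(T),  option(char) = option(char).
Decompose option/1: char = T.
Bind T := char; no other remaining equation mentions T.
Delete trivial equation option(char) = option(char).
Bind T1 := option(char).
No equations remain and no clash or occurs-check failure arose, so a unifier exists.

YES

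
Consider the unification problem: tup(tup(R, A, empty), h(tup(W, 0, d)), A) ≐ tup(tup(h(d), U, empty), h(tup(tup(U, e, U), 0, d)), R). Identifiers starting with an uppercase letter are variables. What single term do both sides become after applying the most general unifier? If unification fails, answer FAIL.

Decompose tup/3: tup(R, A, empty) ≐ tup(h(d), U, empty),  h(tup(W, 0, d)) ≐ h(tup(tup(U, e, U), 0, d)),  A ≐ R.
Decompose tup/3: R ≐ h(d),  A ≐ U,  empty ≐ empty.
Bind R := h(d); substituting into the one remaining equation that mentions R gives: A ≐ h(d).
Bind A := U; substituting into the one remaining equation that mentions A gives: U ≐ h(d).
Delete trivial equation empty ≐ empty.
Decompose h/1: tup(W, 0, d) ≐ tup(tup(U, e, U), 0, d).
Decompose tup/3: W ≐ tup(U, e, U),  0 ≐ 0,  d ≐ d.
Bind W := tup(U, e, U); no other remaining equation mentions W.
Delete trivial equation 0 ≐ 0.
Delete trivial equation d ≐ d.
Bind U := h(d). Substituting into the earlier bindings gives A := h(d), W := tup(h(d), e, h(d)).
Applying the MGU to either side gives tup(tup(h(d), h(d), empty), h(tup(tup(h(d), e, h(d)), 0, d)), h(d)).

tup(tup(h(d), h(d), empty), h(tup(tup(h(d), e, h(d)), 0, d)), h(d))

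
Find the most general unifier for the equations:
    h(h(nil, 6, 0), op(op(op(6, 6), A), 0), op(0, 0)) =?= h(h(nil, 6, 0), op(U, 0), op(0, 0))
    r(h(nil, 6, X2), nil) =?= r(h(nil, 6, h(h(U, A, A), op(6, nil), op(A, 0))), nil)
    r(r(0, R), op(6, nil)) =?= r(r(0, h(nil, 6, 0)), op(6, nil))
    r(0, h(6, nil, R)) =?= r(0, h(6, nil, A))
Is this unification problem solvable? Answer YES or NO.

Decompose h/3: h(nil, 6, 0) =?= h(nil, 6, 0),  op(op(op(6, 6), A), 0) =?= op(U, 0),  op(0, 0) =?= op(0, 0).
Delete trivial equation h(nil, 6, 0) =?= h(nil, 6, 0).
Decompose op/2: op(op(6, 6), A) =?= U,  0 =?= 0.
Bind U := op(op(6, 6), A); substituting into the one remaining equation that mentions U gives: r(h(nil, 6, X2), nil) =?= r(h(nil, 6, h(h(op(op(6, 6), A), A, A), op(6, nil), op(A, 0))), nil).
Delete trivial equation 0 =?= 0.
Delete trivial equation op(0, 0) =?= op(0, 0).
Decompose r/2: h(nil, 6, X2) =?= h(nil, 6, h(h(op(op(6, 6), A), A, A), op(6, nil), op(A, 0))),  nil =?= nil.
Decompose h/3: nil =?= nil,  6 =?= 6,  X2 =?= h(h(op(op(6, 6), A), A, A), op(6, nil), op(A, 0)).
Delete trivial equation nil =?= nil.
Delete trivial equation 6 =?= 6.
Bind X2 := h(h(op(op(6, 6), A), A, A), op(6, nil), op(A, 0)); no other remaining equation mentions X2.
Delete trivial equation nil =?= nil.
Decompose r/2: r(0, R) =?= r(0, h(nil, 6, 0)),  op(6, nil) =?= op(6, nil).
Decompose r/2: 0 =?= 0,  R =?= h(nil, 6, 0).
Delete trivial equation 0 =?= 0.
Bind R := h(nil, 6, 0); substituting into the one remaining equation that mentions R gives: r(0, h(6, nil, h(nil, 6, 0))) =?= r(0, h(6, nil, A)).
Delete trivial equation op(6, nil) =?= op(6, nil).
Decompose r/2: 0 =?= 0,  h(6, nil, h(nil, 6, 0)) =?= h(6, nil, A).
Delete trivial equation 0 =?= 0.
Decompose h/3: 6 =?= 6,  nil =?= nil,  h(nil, 6, 0) =?= A.
Delete trivial equation 6 =?= 6.
Delete trivial equation nil =?= nil.
Bind A := h(nil, 6, 0). Substituting into the earlier bindings gives U := op(op(6, 6), h(nil, 6, 0)), X2 := h(h(op(op(6, 6), h(nil, 6, 0)), h(nil, 6, 0), h(nil, 6, 0)), op(6, nil), op(h(nil, 6, 0), 0)).
No equations remain and no clash or occurs-check failure arose, so a unifier exists.

YES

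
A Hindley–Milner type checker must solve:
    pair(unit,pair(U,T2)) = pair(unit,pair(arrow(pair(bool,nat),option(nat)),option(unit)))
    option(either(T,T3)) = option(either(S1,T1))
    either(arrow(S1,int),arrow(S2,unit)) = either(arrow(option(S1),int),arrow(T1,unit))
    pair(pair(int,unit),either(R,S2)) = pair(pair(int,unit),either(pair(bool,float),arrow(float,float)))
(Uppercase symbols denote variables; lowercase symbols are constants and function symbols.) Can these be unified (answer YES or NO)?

Decompose pair/2: unit = unit,  pair(U,T2) = pair(arrow(pair(bool,nat),option(nat)),option(unit)).
Delete trivial equation unit = unit.
Decompose pair/2: U = arrow(pair(bool,nat),option(nat)),  T2 = option(unit).
Bind U := arrow(pair(bool,nat),option(nat)); no other remaining equation mentions U.
Bind T2 := option(unit); no other remaining equation mentions T2.
Decompose option/1: either(T,T3) = either(S1,T1).
Decompose either/2: T = S1,  T3 = T1.
Bind T := S1; no other remaining equation mentions T.
Bind T3 := T1; no other remaining equation mentions T3.
Decompose either/2: arrow(S1,int) = arrow(option(S1),int),  arrow(S2,unit) = arrow(T1,unit).
Decompose arrow/2: S1 = option(S1),  int = int.
Occurs check fails: S1 occurs in option(S1); the equation S1 = option(S1) has no finite solution.

NO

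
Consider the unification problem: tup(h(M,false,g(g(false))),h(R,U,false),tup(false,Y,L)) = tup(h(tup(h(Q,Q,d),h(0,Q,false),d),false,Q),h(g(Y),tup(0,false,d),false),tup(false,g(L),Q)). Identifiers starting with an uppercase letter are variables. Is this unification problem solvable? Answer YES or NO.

Decompose tup/3: h(M,false,g(g(false))) = h(tup(h(Q,Q,d),h(0,Q,false),d),false,Q),  h(R,U,false) = h(g(Y),tup(0,false,d),false),  tup(false,Y,L) = tup(false,g(L),Q).
Decompose h/3: M = tup(h(Q,Q,d),h(0,Q,false),d),  false = false,  g(g(false)) = Q.
Bind M := tup(h(Q,Q,d),h(0,Q,false),d); no other remaining equation mentions M.
Delete trivial equation false = false.
Bind Q := g(g(false)); substituting into the one remaining equation that mentions Q gives: tup(false,Y,L) = tup(false,g(L),g(g(false))). Substituting into the earlier binding gives M := tup(h(g(g(false)),g(g(false)),d),h(0,g(g(false)),false),d).
Decompose h/3: R = g(Y),  U = tup(0,false,d),  false = false.
Bind R := g(Y); no other remaining equation mentions R.
Bind U := tup(0,false,d); no other remaining equation mentions U.
Delete trivial equation false = false.
Decompose tup/3: false = false,  Y = g(L),  L = g(g(false)).
Delete trivial equation false = false.
Bind Y := g(L); no other remaining equation mentions Y. Substituting into the earlier binding gives R := g(g(L)).
Bind L := g(g(false)). Substituting into the earlier bindings gives R := g(g(g(g(false)))), Y := g(g(g(false))).
No equations remain and no clash or occurs-check failure arose, so a unifier exists.

YES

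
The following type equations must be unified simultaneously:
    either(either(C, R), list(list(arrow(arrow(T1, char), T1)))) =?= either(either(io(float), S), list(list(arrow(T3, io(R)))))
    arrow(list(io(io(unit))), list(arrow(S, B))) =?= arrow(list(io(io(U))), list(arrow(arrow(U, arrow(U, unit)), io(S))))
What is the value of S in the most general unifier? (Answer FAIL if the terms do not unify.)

Decompose either/2: either(C, R) =?= either(io(float), S),  list(list(arrow(arrow(T1, char), T1))) =?= list(list(arrow(T3, io(R)))).
Decompose either/2: C =?= io(float),  R =?= S.
Bind C := io(float); no other remaining equation mentions C.
Bind R := S; substituting into the one remaining equation that mentions R gives: list(list(arrow(arrow(T1, char), T1))) =?= list(list(arrow(T3, io(S)))).
Decompose list/1: list(arrow(arrow(T1, char), T1)) =?= list(arrow(T3, io(S))).
Decompose list/1: arrow(arrow(T1, char), T1) =?= arrow(T3, io(S)).
Decompose arrow/2: arrow(T1, char) =?= T3,  T1 =?= io(S).
Bind T3 := arrow(T1, char); no other remaining equation mentions T3.
Bind T1 := io(S); no other remaining equation mentions T1. Substituting into the earlier binding gives T3 := arrow(io(S), char).
Decompose arrow/2: list(io(io(unit))) =?= list(io(io(U))),  list(arrow(S, B)) =?= list(arrow(arrow(U, arrow(U, unit)), io(S))).
Decompose list/1: io(io(unit)) =?= io(io(U)).
Decompose io/1: io(unit) =?= io(U).
Decompose io/1: unit =?= U.
Bind U := unit; substituting into the remaining equation gives: list(arrow(S, B)) =?= list(arrow(arrow(unit, arrow(unit, unit)), io(S))).
Decompose list/1: arrow(S, B) =?= arrow(arrow(unit, arrow(unit, unit)), io(S)).
Decompose arrow/2: S =?= arrow(unit, arrow(unit, unit)),  B =?= io(S).
Bind S := arrow(unit, arrow(unit, unit)); substituting into the remaining equation gives: B =?= io(arrow(unit, arrow(unit, unit))). Substituting into the earlier bindings gives R := arrow(unit, arrow(unit, unit)), T3 := arrow(io(arrow(unit, arrow(unit, unit))), char), T1 := io(arrow(unit, arrow(unit, unit))).
Bind B := io(arrow(unit, arrow(unit, unit))).
MGU = { C -> io(float), R -> arrow(unit, arrow(unit, unit)), T3 -> arrow(io(arrow(unit, arrow(unit, unit))), char), T1 -> io(arrow(unit, arrow(unit, unit))), U -> unit, S -> arrow(unit, arrow(unit, unit)), B -> io(arrow(unit, arrow(unit, unit))) }, so S -> arrow(unit, arrow(unit, unit)).

arrow(unit, arrow(unit, unit))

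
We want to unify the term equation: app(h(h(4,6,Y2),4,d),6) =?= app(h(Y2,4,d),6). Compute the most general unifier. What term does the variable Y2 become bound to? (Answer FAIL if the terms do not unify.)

FAIL

Decompose app/2: h(h(4,6,Y2),4,d) =?= h(Y2,4,d),  6 =?= 6.
Decompose h/3: h(4,6,Y2) =?= Y2,  4 =?= 4,  d =?= d.
Occurs check fails: Y2 occurs in h(4,6,Y2); the equation Y2 =?= h(4,6,Y2) has no finite solution.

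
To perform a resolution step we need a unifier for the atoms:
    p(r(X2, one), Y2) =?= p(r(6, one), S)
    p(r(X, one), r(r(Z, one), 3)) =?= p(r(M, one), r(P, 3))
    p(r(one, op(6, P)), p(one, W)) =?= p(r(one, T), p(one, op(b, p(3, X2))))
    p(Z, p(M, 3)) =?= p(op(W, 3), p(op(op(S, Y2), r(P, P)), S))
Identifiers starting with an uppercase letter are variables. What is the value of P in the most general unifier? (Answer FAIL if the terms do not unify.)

r(op(op(b, p(3, 6)), 3), one)

Decompose p/2: r(X2, one) =?= r(6, one),  Y2 =?= S.
Decompose r/2: X2 =?= 6,  one =?= one.
Bind X2 := 6; substituting into the one remaining equation that mentions X2 gives: p(r(one, op(6, P)), p(one, W)) =?= p(r(one, T), p(one, op(b, p(3, 6)))).
Delete trivial equation one =?= one.
Bind Y2 := S; substituting into the one remaining equation that mentions Y2 gives: p(Z, p(M, 3)) =?= p(op(W, 3), p(op(op(S, S), r(P, P)), S)).
Decompose p/2: r(X, one) =?= r(M, one),  r(r(Z, one), 3) =?= r(P, 3).
Decompose r/2: X =?= M,  one =?= one.
Bind X := M; no other remaining equation mentions X.
Delete trivial equation one =?= one.
Decompose r/2: r(Z, one) =?= P,  3 =?= 3.
Bind P := r(Z, one); substituting into the 2 remaining equations that mention P gives: p(r(one, op(6, r(Z, one))), p(one, W)) =?= p(r(one, T), p(one, op(b, p(3, 6)))),  p(Z, p(M, 3)) =?= p(op(W, 3), p(op(op(S, S), r(r(Z, one), r(Z, one))), S)).
Delete trivial equation 3 =?= 3.
Decompose p/2: r(one, op(6, r(Z, one))) =?= r(one, T),  p(one, W) =?= p(one, op(b, p(3, 6))).
Decompose r/2: one =?= one,  op(6, r(Z, one)) =?= T.
Delete trivial equation one =?= one.
Bind T := op(6, r(Z, one)); no other remaining equation mentions T.
Decompose p/2: one =?= one,  W =?= op(b, p(3, 6)).
Delete trivial equation one =?= one.
Bind W := op(b, p(3, 6)); substituting into the remaining equation gives: p(Z, p(M, 3)) =?= p(op(op(b, p(3, 6)), 3), p(op(op(S, S), r(r(Z, one), r(Z, one))), S)).
Decompose p/2: Z =?= op(op(b, p(3, 6)), 3),  p(M, 3) =?= p(op(op(S, S), r(r(Z, one), r(Z, one))), S).
Bind Z := op(op(b, p(3, 6)), 3); substituting into the remaining equation gives: p(M, 3) =?= p(op(op(S, S), r(r(op(op(b, p(3, 6)), 3), one), r(op(op(b, p(3, 6)), 3), one))), S). Substituting into the earlier bindings gives P := r(op(op(b, p(3, 6)), 3), one), T := op(6, r(op(op(b, p(3, 6)), 3), one)).
Decompose p/2: M =?= op(op(S, S), r(r(op(op(b, p(3, 6)), 3), one), r(op(op(b, p(3, 6)), 3), one))),  3 =?= S.
Bind M := op(op(S, S), r(r(op(op(b, p(3, 6)), 3), one), r(op(op(b, p(3, 6)), 3), one))); no other remaining equation mentions M. Substituting into the earlier binding gives X := op(op(S, S), r(r(op(op(b, p(3, 6)), 3), one), r(op(op(b, p(3, 6)), 3), one))).
Bind S := 3. Substituting into the earlier bindings gives Y2 := 3, X := op(op(3, 3), r(r(op(op(b, p(3, 6)), 3), one), r(op(op(b, p(3, 6)), 3), one))), M := op(op(3, 3), r(r(op(op(b, p(3, 6)), 3), one), r(op(op(b, p(3, 6)), 3), one))).
MGU = { X2 ↦ 6, Y2 ↦ 3, X ↦ op(op(3, 3), r(r(op(op(b, p(3, 6)), 3), one), r(op(op(b, p(3, 6)), 3), one))), P ↦ r(op(op(b, p(3, 6)), 3), one), T ↦ op(6, r(op(op(b, p(3, 6)), 3), one)), W ↦ op(b, p(3, 6)), Z ↦ op(op(b, p(3, 6)), 3), M ↦ op(op(3, 3), r(r(op(op(b, p(3, 6)), 3), one), r(op(op(b, p(3, 6)), 3), one))), S ↦ 3 }, so P ↦ r(op(op(b, p(3, 6)), 3), one).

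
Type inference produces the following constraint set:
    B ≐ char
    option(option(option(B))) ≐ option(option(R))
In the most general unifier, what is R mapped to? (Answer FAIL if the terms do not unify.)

Bind B := char; substituting into the remaining equation gives: option(option(option(char))) ≐ option(option(R)).
Decompose option/1: option(option(char)) ≐ option(R).
Decompose option/1: option(char) ≐ R.
Bind R := option(char).
MGU = { B -> char, R -> option(char) }, so R -> option(char).

option(char)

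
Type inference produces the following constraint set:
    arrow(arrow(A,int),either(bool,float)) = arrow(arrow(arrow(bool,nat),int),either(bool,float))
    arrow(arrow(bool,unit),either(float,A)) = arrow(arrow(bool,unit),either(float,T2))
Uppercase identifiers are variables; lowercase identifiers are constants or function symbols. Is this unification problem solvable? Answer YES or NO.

Decompose arrow/2: arrow(A,int) = arrow(arrow(bool,nat),int),  either(bool,float) = either(bool,float).
Decompose arrow/2: A = arrow(bool,nat),  int = int.
Bind A := arrow(bool,nat); substituting into the one remaining equation that mentions A gives: arrow(arrow(bool,unit),either(float,arrow(bool,nat))) = arrow(arrow(bool,unit),either(float,T2)).
Delete trivial equation int = int.
Delete trivial equation either(bool,float) = either(bool,float).
Decompose arrow/2: arrow(bool,unit) = arrow(bool,unit),  either(float,arrow(bool,nat)) = either(float,T2).
Delete trivial equation arrow(bool,unit) = arrow(bool,unit).
Decompose either/2: float = float,  arrow(bool,nat) = T2.
Delete trivial equation float = float.
Bind T2 := arrow(bool,nat).
No equations remain and no clash or occurs-check failure arose, so a unifier exists.

YES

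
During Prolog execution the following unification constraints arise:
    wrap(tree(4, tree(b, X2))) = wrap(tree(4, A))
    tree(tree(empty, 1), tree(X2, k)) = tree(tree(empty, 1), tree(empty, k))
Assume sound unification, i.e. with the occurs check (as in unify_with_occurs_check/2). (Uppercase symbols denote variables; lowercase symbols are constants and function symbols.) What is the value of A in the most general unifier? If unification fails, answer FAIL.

tree(b, empty)

Decompose wrap/1: tree(4, tree(b, X2)) = tree(4, A).
Decompose tree/2: 4 = 4,  tree(b, X2) = A.
Delete trivial equation 4 = 4.
Bind A := tree(b, X2); no other remaining equation mentions A.
Decompose tree/2: tree(empty, 1) = tree(empty, 1),  tree(X2, k) = tree(empty, k).
Delete trivial equation tree(empty, 1) = tree(empty, 1).
Decompose tree/2: X2 = empty,  k = k.
Bind X2 := empty; no other remaining equation mentions X2. Substituting into the earlier binding gives A := tree(b, empty).
Delete trivial equation k = k.
MGU = { A = tree(b, empty), X2 = empty }, so A = tree(b, empty).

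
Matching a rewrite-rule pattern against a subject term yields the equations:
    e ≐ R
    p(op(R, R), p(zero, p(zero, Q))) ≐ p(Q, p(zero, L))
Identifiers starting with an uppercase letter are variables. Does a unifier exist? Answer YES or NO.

Bind R := e; substituting into the remaining equation gives: p(op(e, e), p(zero, p(zero, Q))) ≐ p(Q, p(zero, L)).
Decompose p/2: op(e, e) ≐ Q,  p(zero, p(zero, Q)) ≐ p(zero, L).
Bind Q := op(e, e); substituting into the remaining equation gives: p(zero, p(zero, op(e, e))) ≐ p(zero, L).
Decompose p/2: zero ≐ zero,  p(zero, op(e, e)) ≐ L.
Delete trivial equation zero ≐ zero.
Bind L := p(zero, op(e, e)).
No equations remain and no clash or occurs-check failure arose, so a unifier exists.

YES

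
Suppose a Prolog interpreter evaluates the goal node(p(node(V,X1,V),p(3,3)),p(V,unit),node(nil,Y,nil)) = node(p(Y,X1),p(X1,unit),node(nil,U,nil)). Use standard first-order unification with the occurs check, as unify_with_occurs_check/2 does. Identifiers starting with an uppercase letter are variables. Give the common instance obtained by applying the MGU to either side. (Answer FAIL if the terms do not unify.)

node(p(node(p(3,3),p(3,3),p(3,3)),p(3,3)),p(p(3,3),unit),node(nil,node(p(3,3),p(3,3),p(3,3)),nil))

Decompose node/3: p(node(V,X1,V),p(3,3)) = p(Y,X1),  p(V,unit) = p(X1,unit),  node(nil,Y,nil) = node(nil,U,nil).
Decompose p/2: node(V,X1,V) = Y,  p(3,3) = X1.
Bind Y := node(V,X1,V); substituting into the one remaining equation that mentions Y gives: node(nil,node(V,X1,V),nil) = node(nil,U,nil).
Bind X1 := p(3,3); substituting into the remaining equations gives: p(V,unit) = p(p(3,3),unit),  node(nil,node(V,p(3,3),V),nil) = node(nil,U,nil). Substituting into the earlier binding gives Y := node(V,p(3,3),V).
Decompose p/2: V = p(3,3),  unit = unit.
Bind V := p(3,3); substituting into the one remaining equation that mentions V gives: node(nil,node(p(3,3),p(3,3),p(3,3)),nil) = node(nil,U,nil). Substituting into the earlier binding gives Y := node(p(3,3),p(3,3),p(3,3)).
Delete trivial equation unit = unit.
Decompose node/3: nil = nil,  node(p(3,3),p(3,3),p(3,3)) = U,  nil = nil.
Delete trivial equation nil = nil.
Bind U := node(p(3,3),p(3,3),p(3,3)); no other remaining equation mentions U.
Delete trivial equation nil = nil.
Applying the MGU to either side gives node(p(node(p(3,3),p(3,3),p(3,3)),p(3,3)),p(p(3,3),unit),node(nil,node(p(3,3),p(3,3),p(3,3)),nil)).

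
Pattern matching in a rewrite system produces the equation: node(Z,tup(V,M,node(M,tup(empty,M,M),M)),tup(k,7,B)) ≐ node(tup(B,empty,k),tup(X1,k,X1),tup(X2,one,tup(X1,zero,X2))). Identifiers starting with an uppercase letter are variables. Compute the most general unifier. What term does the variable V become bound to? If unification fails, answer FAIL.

Decompose node/3: Z ≐ tup(B,empty,k),  tup(V,M,node(M,tup(empty,M,M),M)) ≐ tup(X1,k,X1),  tup(k,7,B) ≐ tup(X2,one,tup(X1,zero,X2)).
Bind Z := tup(B,empty,k); no other remaining equation mentions Z.
Decompose tup/3: V ≐ X1,  M ≐ k,  node(M,tup(empty,M,M),M) ≐ X1.
Bind V := X1; no other remaining equation mentions V.
Bind M := k; substituting into the one remaining equation that mentions M gives: node(k,tup(empty,k,k),k) ≐ X1.
Bind X1 := node(k,tup(empty,k,k),k); substituting into the remaining equation gives: tup(k,7,B) ≐ tup(X2,one,tup(node(k,tup(empty,k,k),k),zero,X2)). Substituting into the earlier binding gives V := node(k,tup(empty,k,k),k).
Decompose tup/3: k ≐ X2,  7 ≐ one,  B ≐ tup(node(k,tup(empty,k,k),k),zero,X2).
Bind X2 := k; substituting into the one remaining equation that mentions X2 gives: B ≐ tup(node(k,tup(empty,k,k),k),zero,k).
Clash: constants 7 and one differ; no unifier exists.

FAIL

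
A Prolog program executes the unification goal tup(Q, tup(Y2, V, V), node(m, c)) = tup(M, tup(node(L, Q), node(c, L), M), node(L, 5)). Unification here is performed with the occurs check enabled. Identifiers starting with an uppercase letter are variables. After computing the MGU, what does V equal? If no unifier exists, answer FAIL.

FAIL

Decompose tup/3: Q = M,  tup(Y2, V, V) = tup(node(L, Q), node(c, L), M),  node(m, c) = node(L, 5).
Bind Q := M; substituting into the one remaining equation that mentions Q gives: tup(Y2, V, V) = tup(node(L, M), node(c, L), M).
Decompose tup/3: Y2 = node(L, M),  V = node(c, L),  V = M.
Bind Y2 := node(L, M); no other remaining equation mentions Y2.
Bind V := node(c, L); substituting into the one remaining equation that mentions V gives: node(c, L) = M.
Bind M := node(c, L); no other remaining equation mentions M. Substituting into the earlier bindings gives Q := node(c, L), Y2 := node(L, node(c, L)).
Decompose node/2: m = L,  c = 5.
Bind L := m; no other remaining equation mentions L. Substituting into the earlier bindings gives Q := node(c, m), Y2 := node(m, node(c, m)), V := node(c, m), M := node(c, m).
Clash: constants c and 5 differ; no unifier exists.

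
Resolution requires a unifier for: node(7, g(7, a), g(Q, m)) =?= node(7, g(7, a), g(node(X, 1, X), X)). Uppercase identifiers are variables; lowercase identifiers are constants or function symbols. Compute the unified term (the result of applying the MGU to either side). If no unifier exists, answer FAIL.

node(7, g(7, a), g(node(m, 1, m), m))

Decompose node/3: 7 =?= 7,  g(7, a) =?= g(7, a),  g(Q, m) =?= g(node(X, 1, X), X).
Delete trivial equation 7 =?= 7.
Delete trivial equation g(7, a) =?= g(7, a).
Decompose g/2: Q =?= node(X, 1, X),  m =?= X.
Bind Q := node(X, 1, X); no other remaining equation mentions Q.
Bind X := m. Substituting into the earlier binding gives Q := node(m, 1, m).
Applying the MGU to either side gives node(7, g(7, a), g(node(m, 1, m), m)).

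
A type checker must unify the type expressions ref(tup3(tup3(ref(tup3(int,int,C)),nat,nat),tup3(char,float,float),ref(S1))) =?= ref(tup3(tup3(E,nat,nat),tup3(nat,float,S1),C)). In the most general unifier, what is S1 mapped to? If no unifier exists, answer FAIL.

Decompose ref/1: tup3(tup3(ref(tup3(int,int,C)),nat,nat),tup3(char,float,float),ref(S1)) =?= tup3(tup3(E,nat,nat),tup3(nat,float,S1),C).
Decompose tup3/3: tup3(ref(tup3(int,int,C)),nat,nat) =?= tup3(E,nat,nat),  tup3(char,float,float) =?= tup3(nat,float,S1),  ref(S1) =?= C.
Decompose tup3/3: ref(tup3(int,int,C)) =?= E,  nat =?= nat,  nat =?= nat.
Bind E := ref(tup3(int,int,C)); no other remaining equation mentions E.
Delete trivial equation nat =?= nat.
Delete trivial equation nat =?= nat.
Decompose tup3/3: char =?= nat,  float =?= float,  float =?= S1.
Clash: constants char and nat differ; no unifier exists.

FAIL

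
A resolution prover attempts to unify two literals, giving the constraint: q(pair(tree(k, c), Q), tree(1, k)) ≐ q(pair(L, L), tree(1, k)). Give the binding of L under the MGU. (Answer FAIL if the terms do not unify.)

Decompose q/2: pair(tree(k, c), Q) ≐ pair(L, L),  tree(1, k) ≐ tree(1, k).
Decompose pair/2: tree(k, c) ≐ L,  Q ≐ L.
Bind L := tree(k, c); substituting into the one remaining equation that mentions L gives: Q ≐ tree(k, c).
Bind Q := tree(k, c); no other remaining equation mentions Q.
Delete trivial equation tree(1, k) ≐ tree(1, k).
MGU = { L ↦ tree(k, c), Q ↦ tree(k, c) }, so L ↦ tree(k, c).

tree(k, c)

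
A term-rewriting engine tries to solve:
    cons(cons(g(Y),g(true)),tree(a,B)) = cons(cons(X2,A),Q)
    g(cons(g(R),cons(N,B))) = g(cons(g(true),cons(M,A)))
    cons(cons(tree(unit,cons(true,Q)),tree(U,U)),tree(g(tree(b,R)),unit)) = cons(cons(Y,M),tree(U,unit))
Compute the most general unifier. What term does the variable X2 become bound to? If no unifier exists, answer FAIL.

g(tree(unit,cons(true,tree(a,g(true)))))

Decompose cons/2: cons(g(Y),g(true)) = cons(X2,A),  tree(a,B) = Q.
Decompose cons/2: g(Y) = X2,  g(true) = A.
Bind X2 := g(Y); no other remaining equation mentions X2.
Bind A := g(true); substituting into the one remaining equation that mentions A gives: g(cons(g(R),cons(N,B))) = g(cons(g(true),cons(M,g(true)))).
Bind Q := tree(a,B); substituting into the one remaining equation that mentions Q gives: cons(cons(tree(unit,cons(true,tree(a,B))),tree(U,U)),tree(g(tree(b,R)),unit)) = cons(cons(Y,M),tree(U,unit)).
Decompose g/1: cons(g(R),cons(N,B)) = cons(g(true),cons(M,g(true))).
Decompose cons/2: g(R) = g(true),  cons(N,B) = cons(M,g(true)).
Decompose g/1: R = true.
Bind R := true; substituting into the one remaining equation that mentions R gives: cons(cons(tree(unit,cons(true,tree(a,B))),tree(U,U)),tree(g(tree(b,true)),unit)) = cons(cons(Y,M),tree(U,unit)).
Decompose cons/2: N = M,  B = g(true).
Bind N := M; no other remaining equation mentions N.
Bind B := g(true); substituting into the remaining equation gives: cons(cons(tree(unit,cons(true,tree(a,g(true)))),tree(U,U)),tree(g(tree(b,true)),unit)) = cons(cons(Y,M),tree(U,unit)). Substituting into the earlier binding gives Q := tree(a,g(true)).
Decompose cons/2: cons(tree(unit,cons(true,tree(a,g(true)))),tree(U,U)) = cons(Y,M),  tree(g(tree(b,true)),unit) = tree(U,unit).
Decompose cons/2: tree(unit,cons(true,tree(a,g(true)))) = Y,  tree(U,U) = M.
Bind Y := tree(unit,cons(true,tree(a,g(true)))); no other remaining equation mentions Y. Substituting into the earlier binding gives X2 := g(tree(unit,cons(true,tree(a,g(true))))).
Bind M := tree(U,U); no other remaining equation mentions M. Substituting into the earlier binding gives N := tree(U,U).
Decompose tree/2: g(tree(b,true)) = U,  unit = unit.
Bind U := g(tree(b,true)); no other remaining equation mentions U. Substituting into the earlier bindings gives N := tree(g(tree(b,true)),g(tree(b,true))), M := tree(g(tree(b,true)),g(tree(b,true))).
Delete trivial equation unit = unit.
MGU = { X2 ↦ g(tree(unit,cons(true,tree(a,g(true))))), A ↦ g(true), Q ↦ tree(a,g(true)), R ↦ true, N ↦ tree(g(tree(b,true)),g(tree(b,true))), B ↦ g(true), Y ↦ tree(unit,cons(true,tree(a,g(true)))), M ↦ tree(g(tree(b,true)),g(tree(b,true))), U ↦ g(tree(b,true)) }, so X2 ↦ g(tree(unit,cons(true,tree(a,g(true))))).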